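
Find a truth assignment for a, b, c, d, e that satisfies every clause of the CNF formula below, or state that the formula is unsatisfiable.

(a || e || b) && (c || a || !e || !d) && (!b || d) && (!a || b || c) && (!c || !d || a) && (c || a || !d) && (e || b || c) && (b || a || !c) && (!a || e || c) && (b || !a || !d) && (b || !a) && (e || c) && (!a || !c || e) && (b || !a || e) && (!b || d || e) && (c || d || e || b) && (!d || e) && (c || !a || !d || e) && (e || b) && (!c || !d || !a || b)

a ↦ true, b ↦ true, c ↦ false, d ↦ true, e ↦ true

Try b = true.
From the singleton clause (d), d = true.
From the singleton clause (e), e = true.
Try c = false.
From the singleton clause (a), a = true.
Every clause now holds.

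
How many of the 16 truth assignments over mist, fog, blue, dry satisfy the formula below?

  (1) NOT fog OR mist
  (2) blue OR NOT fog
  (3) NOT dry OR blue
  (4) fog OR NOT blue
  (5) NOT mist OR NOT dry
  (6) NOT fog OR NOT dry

There are 2^4 = 16 truth assignments over (mist, fog, blue, dry).
Check each against the 6 clauses (columns in the order mist, fog, blue, dry):
  F F F F  ✓ satisfies all
  F F F T  ✗ fails (NOT dry OR blue)
  F F T F  ✗ fails (fog OR NOT blue)
  F F T T  ✗ fails (fog OR NOT blue)
  F T F F  ✗ fails (NOT fog OR mist)
  F T F T  ✗ fails (NOT fog OR mist)
  F T T F  ✗ fails (NOT fog OR mist)
  F T T T  ✗ fails (NOT fog OR mist)
  T F F F  ✓ satisfies all
  T F F T  ✗ fails (NOT dry OR blue)
  T F T F  ✗ fails (fog OR NOT blue)
  T F T T  ✗ fails (fog OR NOT blue)
  T T F F  ✗ fails (blue OR NOT fog)
  T T F T  ✗ fails (blue OR NOT fog)
  T T T F  ✓ satisfies all
  T T T T  ✗ fails (NOT mist OR NOT dry)
3 of the 16 rows are models.

3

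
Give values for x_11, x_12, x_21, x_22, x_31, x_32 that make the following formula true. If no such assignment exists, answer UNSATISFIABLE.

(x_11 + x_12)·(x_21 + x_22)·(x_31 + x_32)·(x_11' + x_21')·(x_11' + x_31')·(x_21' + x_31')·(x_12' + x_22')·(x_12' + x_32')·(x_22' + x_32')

Suppose x_11 = 1.
From the singleton clause (x_21'), x_21 = 0.
From the singleton clause (x_22), x_22 = 1.
From the singleton clause (x_31'), x_31 = 0.
From the singleton clause (x_32), x_32 = 1.
Now (x_32') is unsatisfied and unit — conflict.
Undo x_11 and try x_11 = 0.
From the singleton clause (x_12), x_12 = 1.
From the singleton clause (x_22'), x_22 = 0.
From the singleton clause (x_21), x_21 = 1.
From the singleton clause (x_31'), x_31 = 0.
From the singleton clause (x_32), x_32 = 1.
Now (x_32') is unsatisfied and unit — conflict.
Both values of x_11 lead to a conflict.

UNSATISFIABLE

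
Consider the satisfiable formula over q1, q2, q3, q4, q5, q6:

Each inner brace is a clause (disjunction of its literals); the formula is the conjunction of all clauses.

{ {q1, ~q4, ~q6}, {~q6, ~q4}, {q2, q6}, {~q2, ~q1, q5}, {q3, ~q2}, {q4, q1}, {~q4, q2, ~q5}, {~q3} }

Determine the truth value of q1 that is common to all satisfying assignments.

True

Suppose q1 = 0.
From the singleton clause (q4), q4 = 1.
From the singleton clause (~q6), q6 = 0.
From the singleton clause (q2), q2 = 1.
From the singleton clause (q3), q3 = 1.
But (~q3) is also a unit clause — contradiction.
So every satisfying assignment has q1 = True.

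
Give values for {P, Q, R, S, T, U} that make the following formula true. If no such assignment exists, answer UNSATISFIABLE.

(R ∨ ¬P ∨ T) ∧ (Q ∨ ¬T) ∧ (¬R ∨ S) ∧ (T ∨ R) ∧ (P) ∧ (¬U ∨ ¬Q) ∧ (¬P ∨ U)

Unit clause (P) forces P = True.
Unit clause (U) forces U = True.
Unit clause (¬Q) forces Q = False.
Unit clause (¬T) forces T = False.
Unit clause (R) forces R = True.
Unit clause (S) forces S = True.
Every clause now holds.

P: True, Q: False, R: True, S: True, T: False, U: True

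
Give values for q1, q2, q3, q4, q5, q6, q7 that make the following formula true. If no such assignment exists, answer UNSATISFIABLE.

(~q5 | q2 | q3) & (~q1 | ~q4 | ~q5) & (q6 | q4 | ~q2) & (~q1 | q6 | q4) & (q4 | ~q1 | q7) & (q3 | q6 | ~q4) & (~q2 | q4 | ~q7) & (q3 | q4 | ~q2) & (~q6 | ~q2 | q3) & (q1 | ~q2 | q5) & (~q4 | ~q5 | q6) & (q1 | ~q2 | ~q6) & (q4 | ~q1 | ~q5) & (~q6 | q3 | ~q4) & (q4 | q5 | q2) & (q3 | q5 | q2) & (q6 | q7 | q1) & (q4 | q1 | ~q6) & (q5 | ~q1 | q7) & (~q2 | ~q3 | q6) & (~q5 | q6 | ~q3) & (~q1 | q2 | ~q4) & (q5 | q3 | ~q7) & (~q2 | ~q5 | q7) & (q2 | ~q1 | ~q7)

Suppose q5 = 0.
Suppose q1 = 0.
From the singleton clause (~q2), q2 = 0.
From the singleton clause (q4), q4 = 1.
From the singleton clause (q3), q3 = 1.
Suppose q6 = 0.
From the singleton clause (q7), q7 = 1.
All clauses are satisfied.

q1=0,  q2=0,  q3=1,  q4=1,  q5=0,  q6=0,  q7=1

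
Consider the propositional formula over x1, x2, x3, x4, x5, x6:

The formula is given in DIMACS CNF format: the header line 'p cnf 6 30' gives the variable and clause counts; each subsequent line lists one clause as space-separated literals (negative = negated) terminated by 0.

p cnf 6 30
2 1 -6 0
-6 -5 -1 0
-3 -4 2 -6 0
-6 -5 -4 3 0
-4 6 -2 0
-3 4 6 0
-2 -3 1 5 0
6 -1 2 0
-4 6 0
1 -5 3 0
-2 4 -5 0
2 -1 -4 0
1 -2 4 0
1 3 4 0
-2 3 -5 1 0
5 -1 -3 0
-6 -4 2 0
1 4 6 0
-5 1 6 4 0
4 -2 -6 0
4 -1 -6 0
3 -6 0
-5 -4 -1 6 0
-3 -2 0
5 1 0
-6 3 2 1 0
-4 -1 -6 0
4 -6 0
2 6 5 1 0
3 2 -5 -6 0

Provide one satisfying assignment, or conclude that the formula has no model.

x1=True; x2=True; x3=False; x4=False; x5=False; x6=False

Suppose x4 = False.
Unit clause (¬x6) forces x6 = False.
Unit clause (¬x3) forces x3 = False.
Unit clause (x1) forces x1 = True.
Unit clause (x2) forces x2 = True.
Unit clause (¬x5) forces x5 = False.
Every clause now holds.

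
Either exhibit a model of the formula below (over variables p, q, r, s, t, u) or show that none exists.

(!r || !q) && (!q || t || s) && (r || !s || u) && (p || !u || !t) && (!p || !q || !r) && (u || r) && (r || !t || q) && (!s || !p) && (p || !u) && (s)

From the singleton clause (s), s = true.
From the singleton clause (!p), p = false.
From the singleton clause (!u), u = false.
From the singleton clause (r), r = true.
From the singleton clause (!q), q = false.
Every clause is now satisfied; t is unconstrained.

p: false; q: false; r: true; s: true; t: false; u: false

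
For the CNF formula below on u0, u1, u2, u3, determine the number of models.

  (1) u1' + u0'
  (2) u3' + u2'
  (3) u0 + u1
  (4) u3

There are 2^4 = 16 truth assignments over (u0, u1, u2, u3).
Check each against the 4 clauses (columns in the order u0, u1, u2, u3):
  F F F F  ✗ fails (u0 + u1)
  F F F T  ✗ fails (u0 + u1)
  F F T F  ✗ fails (u0 + u1)
  F F T T  ✗ fails (u3' + u2')
  F T F F  ✗ fails (u3)
  F T F T  ✓ satisfies all
  F T T F  ✗ fails (u3)
  F T T T  ✗ fails (u3' + u2')
  T F F F  ✗ fails (u3)
  T F F T  ✓ satisfies all
  T F T F  ✗ fails (u3)
  T F T T  ✗ fails (u3' + u2')
  T T F F  ✗ fails (u1' + u0')
  T T F T  ✗ fails (u1' + u0')
  T T T F  ✗ fails (u1' + u0')
  T T T T  ✗ fails (u1' + u0')
2 of the 16 rows are models.

2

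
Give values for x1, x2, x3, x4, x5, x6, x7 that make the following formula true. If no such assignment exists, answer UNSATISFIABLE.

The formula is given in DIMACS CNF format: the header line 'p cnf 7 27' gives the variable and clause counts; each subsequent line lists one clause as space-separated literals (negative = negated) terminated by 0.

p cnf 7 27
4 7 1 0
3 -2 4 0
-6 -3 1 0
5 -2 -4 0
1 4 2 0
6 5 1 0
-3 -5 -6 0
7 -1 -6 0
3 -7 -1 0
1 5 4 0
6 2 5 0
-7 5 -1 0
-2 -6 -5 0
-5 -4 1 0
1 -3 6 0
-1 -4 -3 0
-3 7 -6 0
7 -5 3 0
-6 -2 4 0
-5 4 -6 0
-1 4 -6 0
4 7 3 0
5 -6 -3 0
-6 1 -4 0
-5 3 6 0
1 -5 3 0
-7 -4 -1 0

x1: True,  x2: True,  x3: True,  x4: False,  x5: True,  x6: False,  x7: False

Suppose x4 = False.
Suppose x7 = False.
The clause (x1) is unit, so x1 = True.
The clause (¬x6) is unit, so x6 = False.
The clause (x3) is unit, so x3 = True.
Suppose x2 = True.
No clause remains; x5 is free.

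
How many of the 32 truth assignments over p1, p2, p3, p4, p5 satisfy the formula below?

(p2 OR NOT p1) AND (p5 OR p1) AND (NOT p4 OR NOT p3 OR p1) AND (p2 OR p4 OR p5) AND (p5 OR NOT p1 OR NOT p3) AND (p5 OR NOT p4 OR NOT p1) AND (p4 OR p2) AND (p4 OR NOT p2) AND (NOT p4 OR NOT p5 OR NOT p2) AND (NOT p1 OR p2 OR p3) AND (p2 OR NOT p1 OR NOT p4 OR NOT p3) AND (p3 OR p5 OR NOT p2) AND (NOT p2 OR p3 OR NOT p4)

There are 2^5 = 32 truth assignments over (p1, p2, p3, p4, p5).
Split on p1. With p1 = true, the clauses containing p1 are satisfied and NOT p1 drops from the rest; 0 of the 2^4 = 16 assignments to the other variables satisfy what remains.
With p1 = false, by the same count on the reduced clause set, 1 assignment works.
Total: 0 + 1 = 1.

1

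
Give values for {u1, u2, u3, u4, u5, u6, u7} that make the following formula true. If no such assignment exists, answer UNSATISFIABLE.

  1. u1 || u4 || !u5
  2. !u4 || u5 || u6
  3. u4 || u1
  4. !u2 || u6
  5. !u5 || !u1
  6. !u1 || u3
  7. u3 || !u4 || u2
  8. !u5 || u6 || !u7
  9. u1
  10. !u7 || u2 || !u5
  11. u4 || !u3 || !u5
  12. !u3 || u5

The clause (u1) is unit, so u1 = true.
The clause (!u5) is unit, so u5 = false.
The clause (u3) is unit, so u3 = true.
Now (!u3) is unsatisfied and unit — conflict.

UNSATISFIABLE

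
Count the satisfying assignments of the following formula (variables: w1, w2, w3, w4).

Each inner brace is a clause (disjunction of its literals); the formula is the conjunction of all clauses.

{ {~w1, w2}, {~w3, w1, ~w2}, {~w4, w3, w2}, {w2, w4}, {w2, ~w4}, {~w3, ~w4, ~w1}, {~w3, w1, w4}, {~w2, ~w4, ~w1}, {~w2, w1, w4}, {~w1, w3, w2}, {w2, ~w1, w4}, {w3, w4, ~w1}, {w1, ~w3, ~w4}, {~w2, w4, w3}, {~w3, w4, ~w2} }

1

There are 2^4 = 16 truth assignments over (w1, w2, w3, w4).
Check each against the 15 clauses (columns in the order w1, w2, w3, w4):
  F F F F  ✗ fails (w2 | w4)
  F F F T  ✗ fails (~w4 | w3 | w2)
  F F T F  ✗ fails (w2 | w4)
  F F T T  ✗ fails (w2 | ~w4)
  F T F F  ✗ fails (~w2 | w1 | w4)
  F T F T  ✓ satisfies all
  F T T F  ✗ fails (~w3 | w1 | ~w2)
  F T T T  ✗ fails (~w3 | w1 | ~w2)
  T F F F  ✗ fails (~w1 | w2)
  T F F T  ✗ fails (~w1 | w2)
  T F T F  ✗ fails (~w1 | w2)
  T F T T  ✗ fails (~w1 | w2)
  T T F F  ✗ fails (w3 | w4 | ~w1)
  T T F T  ✗ fails (~w2 | ~w4 | ~w1)
  T T T F  ✗ fails (~w3 | w4 | ~w2)
  T T T T  ✗ fails (~w3 | ~w4 | ~w1)
1 of the 16 rows is a model.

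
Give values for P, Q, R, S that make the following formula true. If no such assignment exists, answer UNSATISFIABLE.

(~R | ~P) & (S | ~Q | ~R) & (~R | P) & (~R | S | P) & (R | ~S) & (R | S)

Branch on R: set R = 0.
Unit clause (~S) forces S = 0.
But (S) is also a unit clause — contradiction.
Undo R and try R = 1.
Unit clause (~P) forces P = 0.
But (P) is also a unit clause — contradiction.
Either choice for R ends in contradiction.

UNSATISFIABLE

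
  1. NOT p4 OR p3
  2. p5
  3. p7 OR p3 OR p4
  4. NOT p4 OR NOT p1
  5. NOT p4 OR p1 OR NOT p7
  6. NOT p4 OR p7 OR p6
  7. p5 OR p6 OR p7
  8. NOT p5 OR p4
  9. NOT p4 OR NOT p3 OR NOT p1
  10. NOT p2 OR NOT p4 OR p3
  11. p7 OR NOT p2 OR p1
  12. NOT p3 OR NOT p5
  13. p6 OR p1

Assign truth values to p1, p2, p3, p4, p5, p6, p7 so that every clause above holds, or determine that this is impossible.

UNSATISFIABLE

The clause (p5) is unit, so p5 = true.
The clause (p4) is unit, so p4 = true.
The clause (p3) is unit, so p3 = true.
But (NOT p3) is also a unit clause — contradiction.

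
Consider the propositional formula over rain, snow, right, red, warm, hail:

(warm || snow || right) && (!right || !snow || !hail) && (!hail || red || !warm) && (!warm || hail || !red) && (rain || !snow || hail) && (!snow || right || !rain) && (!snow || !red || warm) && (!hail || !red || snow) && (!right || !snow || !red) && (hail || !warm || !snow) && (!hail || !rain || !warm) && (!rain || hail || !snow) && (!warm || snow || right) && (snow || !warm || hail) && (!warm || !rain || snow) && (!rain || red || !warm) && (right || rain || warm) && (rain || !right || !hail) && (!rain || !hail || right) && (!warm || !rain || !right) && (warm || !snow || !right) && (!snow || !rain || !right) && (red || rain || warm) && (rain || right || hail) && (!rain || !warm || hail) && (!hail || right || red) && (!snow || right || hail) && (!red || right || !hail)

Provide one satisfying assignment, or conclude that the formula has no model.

Case warm = false:
Case snow = false:
(right) alone gives right = true.
Case hail = false:
Case red = false:
(rain) alone gives rain = true.
This assignment satisfies each clause.

rain ↦ true; snow ↦ false; right ↦ true; red ↦ false; warm ↦ false; hail ↦ false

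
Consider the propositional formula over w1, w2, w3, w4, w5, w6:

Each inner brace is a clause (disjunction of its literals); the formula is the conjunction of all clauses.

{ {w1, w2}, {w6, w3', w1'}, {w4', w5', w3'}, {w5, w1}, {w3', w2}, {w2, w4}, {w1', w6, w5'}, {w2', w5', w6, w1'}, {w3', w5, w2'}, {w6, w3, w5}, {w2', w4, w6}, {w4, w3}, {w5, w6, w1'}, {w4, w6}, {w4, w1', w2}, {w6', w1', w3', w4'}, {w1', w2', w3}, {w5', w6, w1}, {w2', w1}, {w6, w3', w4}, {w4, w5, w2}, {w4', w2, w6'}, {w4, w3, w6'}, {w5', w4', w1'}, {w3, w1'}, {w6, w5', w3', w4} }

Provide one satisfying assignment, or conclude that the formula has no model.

w1: 1; w2: 1; w3: 1; w4: 0; w5: 1; w6: 1

Case w1 = 1:
Unit clause (w3) forces w3 = 1.
Unit clause (w6) forces w6 = 1.
Unit clause (w2) forces w2 = 1.
Unit clause (w5) forces w5 = 1.
Unit clause (w4') forces w4 = 0.
This assignment satisfies each clause.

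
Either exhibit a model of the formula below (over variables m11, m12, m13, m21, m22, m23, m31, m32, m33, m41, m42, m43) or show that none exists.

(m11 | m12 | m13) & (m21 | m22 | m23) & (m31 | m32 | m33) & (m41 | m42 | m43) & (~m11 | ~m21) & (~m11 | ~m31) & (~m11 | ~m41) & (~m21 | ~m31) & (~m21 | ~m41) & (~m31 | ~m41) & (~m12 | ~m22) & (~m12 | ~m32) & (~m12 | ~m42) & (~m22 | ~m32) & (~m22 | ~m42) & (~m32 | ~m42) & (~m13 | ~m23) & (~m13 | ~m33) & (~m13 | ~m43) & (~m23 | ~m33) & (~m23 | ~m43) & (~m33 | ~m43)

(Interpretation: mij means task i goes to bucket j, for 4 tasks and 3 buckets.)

Try m11 = 0.
Try m12 = 1.
The clause (~m22) is unit, so m22 = 0.
The clause (~m32) is unit, so m32 = 0.
The clause (~m42) is unit, so m42 = 0.
Try m21 = 1.
The clause (~m31) is unit, so m31 = 0.
The clause (m33) is unit, so m33 = 1.
The clause (~m41) is unit, so m41 = 0.
The clause (m43) is unit, so m43 = 1.
But (~m43) is also a unit clause — contradiction.
Undo m21 and try m21 = 0.
The clause (m23) is unit, so m23 = 1.
The clause (~m13) is unit, so m13 = 0.
The clause (~m33) is unit, so m33 = 0.
The clause (m31) is unit, so m31 = 1.
The clause (~m41) is unit, so m41 = 0.
The clause (m43) is unit, so m43 = 1.
But (~m43) is also a unit clause — contradiction.
Either choice for m21 ends in contradiction.
Undo m12 and try m12 = 0.
The clause (m13) is unit, so m13 = 1.
The clause (~m23) is unit, so m23 = 0.
The clause (~m33) is unit, so m33 = 0.
The clause (~m43) is unit, so m43 = 0.
Try m21 = 1.
The clause (~m31) is unit, so m31 = 0.
The clause (m32) is unit, so m32 = 1.
The clause (~m41) is unit, so m41 = 0.
The clause (m42) is unit, so m42 = 1.
But (~m42) is also a unit clause — contradiction.
Undo m21 and try m21 = 0.
The clause (m22) is unit, so m22 = 1.
The clause (~m32) is unit, so m32 = 0.
The clause (m31) is unit, so m31 = 1.
The clause (~m41) is unit, so m41 = 0.
The clause (m42) is unit, so m42 = 1.
But (~m42) is also a unit clause — contradiction.
Either choice for m21 ends in contradiction.
Either choice for m12 ends in contradiction.
Undo m11 and try m11 = 1.
The clause (~m21) is unit, so m21 = 0.
The clause (~m31) is unit, so m31 = 0.
The clause (~m41) is unit, so m41 = 0.
Try m22 = 1.
The clause (~m12) is unit, so m12 = 0.
The clause (~m32) is unit, so m32 = 0.
The clause (m33) is unit, so m33 = 1.
The clause (~m42) is unit, so m42 = 0.
The clause (m43) is unit, so m43 = 1.
But (~m43) is also a unit clause — contradiction.
Undo m22 and try m22 = 0.
The clause (m23) is unit, so m23 = 1.
The clause (~m13) is unit, so m13 = 0.
The clause (~m33) is unit, so m33 = 0.
The clause (m32) is unit, so m32 = 1.
The clause (~m12) is unit, so m12 = 0.
The clause (~m42) is unit, so m42 = 0.
The clause (m43) is unit, so m43 = 1.
But (~m43) is also a unit clause — contradiction.
Either choice for m22 ends in contradiction.
Either choice for m11 ends in contradiction.

UNSATISFIABLE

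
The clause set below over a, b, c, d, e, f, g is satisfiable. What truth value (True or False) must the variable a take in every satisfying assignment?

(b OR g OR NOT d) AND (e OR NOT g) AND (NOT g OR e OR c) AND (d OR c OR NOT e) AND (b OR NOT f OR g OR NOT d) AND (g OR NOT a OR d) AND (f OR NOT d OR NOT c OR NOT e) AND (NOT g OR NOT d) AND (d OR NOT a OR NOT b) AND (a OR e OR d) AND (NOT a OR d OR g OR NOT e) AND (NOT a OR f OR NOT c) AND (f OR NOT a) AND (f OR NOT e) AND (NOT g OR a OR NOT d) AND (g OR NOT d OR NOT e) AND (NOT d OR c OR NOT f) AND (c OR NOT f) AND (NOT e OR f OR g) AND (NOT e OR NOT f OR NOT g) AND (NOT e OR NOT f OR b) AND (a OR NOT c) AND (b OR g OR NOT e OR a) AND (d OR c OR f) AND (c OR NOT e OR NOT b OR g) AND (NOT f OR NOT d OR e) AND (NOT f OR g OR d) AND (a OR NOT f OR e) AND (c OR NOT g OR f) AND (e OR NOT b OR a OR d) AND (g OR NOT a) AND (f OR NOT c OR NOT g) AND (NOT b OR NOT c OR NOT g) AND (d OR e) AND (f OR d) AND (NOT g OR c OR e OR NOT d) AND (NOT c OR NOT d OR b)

Suppose a = true.
The clause (f) is unit, so f = true.
The clause (c) is unit, so c = true.
The clause (g) is unit, so g = true.
The clause (e) is unit, so e = true.
That conflicts with the unit clause (NOT e).
So every satisfying assignment has a = False.

False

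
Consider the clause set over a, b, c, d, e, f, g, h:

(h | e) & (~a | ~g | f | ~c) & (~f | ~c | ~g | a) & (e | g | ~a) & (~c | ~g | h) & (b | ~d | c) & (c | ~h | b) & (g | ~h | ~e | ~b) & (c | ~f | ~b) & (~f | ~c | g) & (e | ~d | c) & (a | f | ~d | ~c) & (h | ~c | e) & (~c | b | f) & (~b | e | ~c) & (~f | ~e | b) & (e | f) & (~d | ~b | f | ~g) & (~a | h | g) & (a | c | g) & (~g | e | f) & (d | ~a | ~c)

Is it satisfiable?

Try h = 0.
From the singleton clause (e), e = 1.
Try c = 0.
Try b = 0.
From the singleton clause (~d), d = 0.
From the singleton clause (~f), f = 0.
Try a = 1.
From the singleton clause (g), g = 1.
Every clause now holds.
A satisfying assignment: a ↦ 1, b ↦ 0, c ↦ 0, d ↦ 0, e ↦ 1, f ↦ 0, g ↦ 1, h ↦ 0.

Yes, satisfiable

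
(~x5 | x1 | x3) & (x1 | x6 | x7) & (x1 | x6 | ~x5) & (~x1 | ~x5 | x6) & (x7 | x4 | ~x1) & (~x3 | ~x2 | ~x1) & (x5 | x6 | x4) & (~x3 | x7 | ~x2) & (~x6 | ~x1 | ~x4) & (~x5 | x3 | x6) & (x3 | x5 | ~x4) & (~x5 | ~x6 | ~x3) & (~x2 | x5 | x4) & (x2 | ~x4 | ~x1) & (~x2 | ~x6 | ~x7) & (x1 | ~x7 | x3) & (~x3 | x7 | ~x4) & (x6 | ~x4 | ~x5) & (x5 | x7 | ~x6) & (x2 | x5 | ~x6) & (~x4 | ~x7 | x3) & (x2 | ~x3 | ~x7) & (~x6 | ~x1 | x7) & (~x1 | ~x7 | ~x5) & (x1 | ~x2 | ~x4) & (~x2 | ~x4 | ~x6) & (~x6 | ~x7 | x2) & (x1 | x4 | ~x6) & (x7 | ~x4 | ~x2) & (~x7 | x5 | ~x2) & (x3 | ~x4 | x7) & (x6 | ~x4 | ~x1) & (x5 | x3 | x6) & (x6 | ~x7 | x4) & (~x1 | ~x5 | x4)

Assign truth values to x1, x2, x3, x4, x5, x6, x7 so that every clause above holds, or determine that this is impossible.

UNSATISFIABLE

Case x5 = 0:
Case x6 = 1:
Unit clause (x7) forces x7 = 1.
Unit clause (~x2) forces x2 = 0.
Now (x2) is unsatisfied and unit — conflict.
That branch fails; take x6 = 0 instead.
Unit clause (x4) forces x4 = 1.
Unit clause (x3) forces x3 = 1.
Unit clause (x7) forces x7 = 1.
Unit clause (x2) forces x2 = 1.
Now (~x2) is unsatisfied and unit — conflict.
Either choice for x6 ends in contradiction.
That branch fails; take x5 = 1 instead.
Case x1 = 1:
Unit clause (x6) forces x6 = 1.
Unit clause (~x4) forces x4 = 0.
Now (x4) is unsatisfied and unit — conflict.
That branch fails; take x1 = 0 instead.
Unit clause (x3) forces x3 = 1.
Unit clause (x6) forces x6 = 1.
Now (~x6) is unsatisfied and unit — conflict.
Either choice for x1 ends in contradiction.
Either choice for x5 ends in contradiction.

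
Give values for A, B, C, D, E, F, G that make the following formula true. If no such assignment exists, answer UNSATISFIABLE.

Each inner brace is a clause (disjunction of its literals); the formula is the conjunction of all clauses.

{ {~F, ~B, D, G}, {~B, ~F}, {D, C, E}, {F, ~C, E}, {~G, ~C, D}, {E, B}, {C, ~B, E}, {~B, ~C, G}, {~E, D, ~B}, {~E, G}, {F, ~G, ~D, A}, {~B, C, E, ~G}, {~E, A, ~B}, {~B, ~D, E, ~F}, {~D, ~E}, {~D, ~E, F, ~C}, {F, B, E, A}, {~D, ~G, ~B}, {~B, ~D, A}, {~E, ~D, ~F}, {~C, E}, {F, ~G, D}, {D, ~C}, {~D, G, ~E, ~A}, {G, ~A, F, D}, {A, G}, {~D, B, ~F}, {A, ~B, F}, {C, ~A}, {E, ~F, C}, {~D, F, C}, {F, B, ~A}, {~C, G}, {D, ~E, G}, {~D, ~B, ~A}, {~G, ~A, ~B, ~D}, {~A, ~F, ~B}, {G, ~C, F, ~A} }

Case B = 0:
(E) alone gives E = 1.
(G) alone gives G = 1.
(~D) alone gives D = 0.
(~C) alone gives C = 0.
(F) alone gives F = 1.
(~A) alone gives A = 0.
All clauses are satisfied.

A ↦ 0; B ↦ 0; C ↦ 0; D ↦ 0; E ↦ 1; F ↦ 1; G ↦ 1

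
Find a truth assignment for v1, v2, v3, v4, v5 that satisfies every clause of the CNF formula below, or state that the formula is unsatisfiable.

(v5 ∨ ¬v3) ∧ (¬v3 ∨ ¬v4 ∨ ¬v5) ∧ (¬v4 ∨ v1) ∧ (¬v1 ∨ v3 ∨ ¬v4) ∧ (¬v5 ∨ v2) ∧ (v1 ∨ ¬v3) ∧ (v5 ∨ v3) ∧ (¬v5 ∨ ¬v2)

Case v5 = True:
Unit clause (v2) forces v2 = True.
But (¬v2) is also a unit clause — contradiction.
Backtrack on v5: now try v5 = False.
Unit clause (¬v3) forces v3 = False.
But (v3) is also a unit clause — contradiction.
Either choice for v5 ends in contradiction.

UNSATISFIABLE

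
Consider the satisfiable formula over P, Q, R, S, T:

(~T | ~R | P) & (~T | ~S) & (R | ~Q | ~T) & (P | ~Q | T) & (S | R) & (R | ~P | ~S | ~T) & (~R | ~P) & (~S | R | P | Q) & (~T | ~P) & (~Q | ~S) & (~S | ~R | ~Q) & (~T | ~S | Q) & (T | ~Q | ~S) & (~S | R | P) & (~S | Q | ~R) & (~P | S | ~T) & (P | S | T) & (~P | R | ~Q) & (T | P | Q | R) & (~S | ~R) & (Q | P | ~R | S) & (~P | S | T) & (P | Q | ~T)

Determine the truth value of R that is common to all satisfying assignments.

Suppose R = 1.
The clause (~P) is unit, so P = 0.
The clause (~T) is unit, so T = 0.
The clause (~Q) is unit, so Q = 0.
The clause (~S) is unit, so S = 0.
That conflicts with the unit clause (S).
So every satisfying assignment has R = False.

False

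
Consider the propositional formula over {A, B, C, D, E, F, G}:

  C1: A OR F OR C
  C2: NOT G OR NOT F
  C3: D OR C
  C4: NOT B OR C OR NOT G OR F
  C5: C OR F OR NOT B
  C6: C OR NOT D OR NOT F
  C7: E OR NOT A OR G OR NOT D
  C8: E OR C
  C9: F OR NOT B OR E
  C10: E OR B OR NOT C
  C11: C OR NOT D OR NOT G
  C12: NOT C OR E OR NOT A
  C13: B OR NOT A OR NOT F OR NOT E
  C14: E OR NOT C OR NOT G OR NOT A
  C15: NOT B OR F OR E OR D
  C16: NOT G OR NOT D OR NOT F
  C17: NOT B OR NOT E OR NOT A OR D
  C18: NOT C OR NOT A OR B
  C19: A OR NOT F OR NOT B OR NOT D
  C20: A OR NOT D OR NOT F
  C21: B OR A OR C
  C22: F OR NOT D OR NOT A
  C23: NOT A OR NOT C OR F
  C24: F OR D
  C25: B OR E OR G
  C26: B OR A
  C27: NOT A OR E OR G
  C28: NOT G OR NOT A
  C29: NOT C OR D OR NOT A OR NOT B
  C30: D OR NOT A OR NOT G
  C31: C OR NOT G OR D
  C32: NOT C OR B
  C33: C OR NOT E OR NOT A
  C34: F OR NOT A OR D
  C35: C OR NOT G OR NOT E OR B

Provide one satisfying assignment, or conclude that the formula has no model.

A=false,  B=true,  C=true,  D=false,  E=false,  F=true,  G=false

Case G = false:
Case D = false:
From the singleton clause (C), C = true.
From the singleton clause (F), F = true.
From the singleton clause (B), B = true.
From the singleton clause (NOT A), A = false.
No clause remains; E is free.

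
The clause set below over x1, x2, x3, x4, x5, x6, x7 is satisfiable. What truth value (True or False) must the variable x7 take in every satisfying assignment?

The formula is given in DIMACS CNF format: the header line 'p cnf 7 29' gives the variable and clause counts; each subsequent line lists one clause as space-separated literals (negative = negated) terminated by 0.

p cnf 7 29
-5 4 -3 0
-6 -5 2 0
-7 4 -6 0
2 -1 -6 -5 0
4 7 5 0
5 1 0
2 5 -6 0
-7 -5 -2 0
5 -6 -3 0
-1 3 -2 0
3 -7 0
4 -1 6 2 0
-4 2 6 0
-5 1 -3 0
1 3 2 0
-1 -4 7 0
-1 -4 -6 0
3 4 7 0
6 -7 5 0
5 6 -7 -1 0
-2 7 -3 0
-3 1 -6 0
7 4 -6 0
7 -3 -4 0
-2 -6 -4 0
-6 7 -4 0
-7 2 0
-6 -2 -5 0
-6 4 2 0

Suppose x7 = True.
The clause (x3) is unit, so x3 = True.
The clause (x2) is unit, so x2 = True.
The clause (¬x5) is unit, so x5 = False.
The clause (x1) is unit, so x1 = True.
The clause (¬x6) is unit, so x6 = False.
But (x6) is also a unit clause — contradiction.
So every satisfying assignment has x7 = False.

False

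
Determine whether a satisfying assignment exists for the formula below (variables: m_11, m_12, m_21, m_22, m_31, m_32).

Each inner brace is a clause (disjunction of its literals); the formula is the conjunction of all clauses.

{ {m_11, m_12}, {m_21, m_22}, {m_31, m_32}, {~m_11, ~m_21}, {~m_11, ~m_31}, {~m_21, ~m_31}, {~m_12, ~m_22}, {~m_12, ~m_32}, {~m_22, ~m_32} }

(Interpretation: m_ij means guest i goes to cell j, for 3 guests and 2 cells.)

No, unsatisfiable

Suppose m_11 = 1.
(~m_21) alone gives m_21 = 0.
(m_22) alone gives m_22 = 1.
(~m_31) alone gives m_31 = 0.
(m_32) alone gives m_32 = 1.
Now (~m_32) is unsatisfied and unit — conflict.
Undo m_11 and try m_11 = 0.
(m_12) alone gives m_12 = 1.
(~m_22) alone gives m_22 = 0.
(m_21) alone gives m_21 = 1.
(~m_31) alone gives m_31 = 0.
(m_32) alone gives m_32 = 1.
Now (~m_32) is unsatisfied and unit — conflict.
Both values of m_11 lead to a conflict.
No assignment satisfies every clause.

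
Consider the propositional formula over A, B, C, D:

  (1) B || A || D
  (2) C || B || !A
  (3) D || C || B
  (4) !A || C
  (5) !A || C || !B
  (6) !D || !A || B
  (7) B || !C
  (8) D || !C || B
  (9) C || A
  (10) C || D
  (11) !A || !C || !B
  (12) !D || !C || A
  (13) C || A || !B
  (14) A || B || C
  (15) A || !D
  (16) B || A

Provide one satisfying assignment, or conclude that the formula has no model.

A=false; B=true; C=true; D=false

Try A = false.
From the singleton clause (C), C = true.
From the singleton clause (B), B = true.
From the singleton clause (!D), D = false.
Every clause now holds.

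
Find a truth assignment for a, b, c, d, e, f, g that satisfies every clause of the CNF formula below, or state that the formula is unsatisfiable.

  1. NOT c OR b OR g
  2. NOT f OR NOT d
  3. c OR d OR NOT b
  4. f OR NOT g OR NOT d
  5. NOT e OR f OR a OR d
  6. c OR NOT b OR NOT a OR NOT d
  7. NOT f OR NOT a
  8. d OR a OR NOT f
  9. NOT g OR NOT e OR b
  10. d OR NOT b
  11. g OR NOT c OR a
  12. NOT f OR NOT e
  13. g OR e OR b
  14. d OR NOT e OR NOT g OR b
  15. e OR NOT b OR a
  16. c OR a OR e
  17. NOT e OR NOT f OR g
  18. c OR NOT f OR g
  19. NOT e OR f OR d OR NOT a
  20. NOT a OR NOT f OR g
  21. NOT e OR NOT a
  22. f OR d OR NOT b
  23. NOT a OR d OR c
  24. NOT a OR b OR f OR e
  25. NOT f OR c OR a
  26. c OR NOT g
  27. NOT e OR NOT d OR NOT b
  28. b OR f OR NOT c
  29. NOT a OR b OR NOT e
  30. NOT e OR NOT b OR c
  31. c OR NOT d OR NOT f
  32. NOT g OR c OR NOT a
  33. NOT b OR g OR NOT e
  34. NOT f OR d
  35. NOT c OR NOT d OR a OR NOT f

Branch on f: set f = false.
Branch on g: set g = false.
Branch on c: set c = false.
Branch on d: set d = true.
Branch on b: set b = false.
Unit clause (e) forces e = true.
Unit clause (NOT a) forces a = false.
All clauses are satisfied.

a=false, b=false, c=false, d=true, e=true, f=false, g=false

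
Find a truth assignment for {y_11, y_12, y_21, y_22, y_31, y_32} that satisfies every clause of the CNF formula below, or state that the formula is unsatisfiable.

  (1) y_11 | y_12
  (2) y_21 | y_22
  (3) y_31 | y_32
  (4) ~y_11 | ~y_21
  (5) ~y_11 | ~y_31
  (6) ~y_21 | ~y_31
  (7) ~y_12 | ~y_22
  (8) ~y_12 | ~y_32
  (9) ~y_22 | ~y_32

UNSATISFIABLE

Suppose y_11 = 1.
The clause (~y_21) is unit, so y_21 = 0.
The clause (y_22) is unit, so y_22 = 1.
The clause (~y_31) is unit, so y_31 = 0.
The clause (y_32) is unit, so y_32 = 1.
Now (~y_32) is unsatisfied and unit — conflict.
Backtrack on y_11: now try y_11 = 0.
The clause (y_12) is unit, so y_12 = 1.
The clause (~y_22) is unit, so y_22 = 0.
The clause (y_21) is unit, so y_21 = 1.
The clause (~y_31) is unit, so y_31 = 0.
The clause (y_32) is unit, so y_32 = 1.
Now (~y_32) is unsatisfied and unit — conflict.
Both values of y_11 lead to a conflict.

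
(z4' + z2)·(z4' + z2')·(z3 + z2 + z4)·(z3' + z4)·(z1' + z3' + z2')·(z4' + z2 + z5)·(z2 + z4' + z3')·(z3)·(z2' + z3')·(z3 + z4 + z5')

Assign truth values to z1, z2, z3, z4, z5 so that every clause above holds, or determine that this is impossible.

UNSATISFIABLE

Unit clause (z3) forces z3 = 1.
Unit clause (z4) forces z4 = 1.
Unit clause (z2) forces z2 = 1.
Now (z2') is unsatisfied and unit — conflict.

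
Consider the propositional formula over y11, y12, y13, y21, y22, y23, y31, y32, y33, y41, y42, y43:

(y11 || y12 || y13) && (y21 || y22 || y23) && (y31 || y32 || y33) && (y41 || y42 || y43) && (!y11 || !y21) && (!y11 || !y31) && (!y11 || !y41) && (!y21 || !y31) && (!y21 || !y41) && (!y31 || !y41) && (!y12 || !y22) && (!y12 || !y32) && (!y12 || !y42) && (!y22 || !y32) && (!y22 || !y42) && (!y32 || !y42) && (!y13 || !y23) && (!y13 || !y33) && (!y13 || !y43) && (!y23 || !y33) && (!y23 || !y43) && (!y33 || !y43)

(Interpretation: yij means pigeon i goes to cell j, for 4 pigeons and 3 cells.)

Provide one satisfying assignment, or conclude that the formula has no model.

Branch on y11: set y11 = false.
Branch on y12: set y12 = true.
(!y22) alone gives y22 = false.
(!y32) alone gives y32 = false.
(!y42) alone gives y42 = false.
Branch on y21: set y21 = true.
(!y31) alone gives y31 = false.
(y33) alone gives y33 = true.
(!y41) alone gives y41 = false.
(y43) alone gives y43 = true.
That conflicts with the unit clause (!y43).
Undo y21 and try y21 = false.
(y23) alone gives y23 = true.
(!y13) alone gives y13 = false.
(!y33) alone gives y33 = false.
(y31) alone gives y31 = true.
(!y41) alone gives y41 = false.
(y43) alone gives y43 = true.
That conflicts with the unit clause (!y43).
Neither y21 = true nor y21 = false works.
Undo y12 and try y12 = false.
(y13) alone gives y13 = true.
(!y23) alone gives y23 = false.
(!y33) alone gives y33 = false.
(!y43) alone gives y43 = false.
Branch on y21: set y21 = true.
(!y31) alone gives y31 = false.
(y32) alone gives y32 = true.
(!y41) alone gives y41 = false.
(y42) alone gives y42 = true.
That conflicts with the unit clause (!y42).
Undo y21 and try y21 = false.
(y22) alone gives y22 = true.
(!y32) alone gives y32 = false.
(y31) alone gives y31 = true.
(!y41) alone gives y41 = false.
(y42) alone gives y42 = true.
That conflicts with the unit clause (!y42).
Neither y21 = true nor y21 = false works.
Neither y12 = true nor y12 = false works.
Undo y11 and try y11 = true.
(!y21) alone gives y21 = false.
(!y31) alone gives y31 = false.
(!y41) alone gives y41 = false.
Branch on y22: set y22 = true.
(!y12) alone gives y12 = false.
(!y32) alone gives y32 = false.
(y33) alone gives y33 = true.
(!y42) alone gives y42 = false.
(y43) alone gives y43 = true.
That conflicts with the unit clause (!y43).
Undo y22 and try y22 = false.
(y23) alone gives y23 = true.
(!y13) alone gives y13 = false.
(!y33) alone gives y33 = false.
(y32) alone gives y32 = true.
(!y12) alone gives y12 = false.
(!y42) alone gives y42 = false.
(y43) alone gives y43 = true.
That conflicts with the unit clause (!y43).
Neither y22 = true nor y22 = false works.
Neither y11 = true nor y11 = false works.

UNSATISFIABLE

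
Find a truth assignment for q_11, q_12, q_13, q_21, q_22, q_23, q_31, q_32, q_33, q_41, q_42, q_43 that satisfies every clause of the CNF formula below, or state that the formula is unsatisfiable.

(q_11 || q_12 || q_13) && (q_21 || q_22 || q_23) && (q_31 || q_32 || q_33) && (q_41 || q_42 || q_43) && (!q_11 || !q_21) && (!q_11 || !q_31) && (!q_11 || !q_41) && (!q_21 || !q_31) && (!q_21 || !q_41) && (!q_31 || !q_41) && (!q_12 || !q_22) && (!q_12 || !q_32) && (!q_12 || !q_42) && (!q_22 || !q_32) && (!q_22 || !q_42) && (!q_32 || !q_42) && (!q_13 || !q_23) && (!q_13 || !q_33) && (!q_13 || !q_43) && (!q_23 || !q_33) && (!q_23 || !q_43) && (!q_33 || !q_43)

UNSATISFIABLE

Suppose q_11 = false.
Suppose q_12 = true.
From the singleton clause (!q_22), q_22 = false.
From the singleton clause (!q_32), q_32 = false.
From the singleton clause (!q_42), q_42 = false.
Suppose q_21 = true.
From the singleton clause (!q_31), q_31 = false.
From the singleton clause (q_33), q_33 = true.
From the singleton clause (!q_41), q_41 = false.
From the singleton clause (q_43), q_43 = true.
That conflicts with the unit clause (!q_43).
Backtrack on q_21: now try q_21 = false.
From the singleton clause (q_23), q_23 = true.
From the singleton clause (!q_13), q_13 = false.
From the singleton clause (!q_33), q_33 = false.
From the singleton clause (q_31), q_31 = true.
From the singleton clause (!q_41), q_41 = false.
From the singleton clause (q_43), q_43 = true.
That conflicts with the unit clause (!q_43).
Either choice for q_21 ends in contradiction.
Backtrack on q_12: now try q_12 = false.
From the singleton clause (q_13), q_13 = true.
From the singleton clause (!q_23), q_23 = false.
From the singleton clause (!q_33), q_33 = false.
From the singleton clause (!q_43), q_43 = false.
Suppose q_21 = true.
From the singleton clause (!q_31), q_31 = false.
From the singleton clause (q_32), q_32 = true.
From the singleton clause (!q_41), q_41 = false.
From the singleton clause (q_42), q_42 = true.
That conflicts with the unit clause (!q_42).
Backtrack on q_21: now try q_21 = false.
From the singleton clause (q_22), q_22 = true.
From the singleton clause (!q_32), q_32 = false.
From the singleton clause (q_31), q_31 = true.
From the singleton clause (!q_41), q_41 = false.
From the singleton clause (q_42), q_42 = true.
That conflicts with the unit clause (!q_42).
Either choice for q_21 ends in contradiction.
Either choice for q_12 ends in contradiction.
Backtrack on q_11: now try q_11 = true.
From the singleton clause (!q_21), q_21 = false.
From the singleton clause (!q_31), q_31 = false.
From the singleton clause (!q_41), q_41 = false.
Suppose q_22 = true.
From the singleton clause (!q_12), q_12 = false.
From the singleton clause (!q_32), q_32 = false.
From the singleton clause (q_33), q_33 = true.
From the singleton clause (!q_42), q_42 = false.
From the singleton clause (q_43), q_43 = true.
That conflicts with the unit clause (!q_43).
Backtrack on q_22: now try q_22 = false.
From the singleton clause (q_23), q_23 = true.
From the singleton clause (!q_13), q_13 = false.
From the singleton clause (!q_33), q_33 = false.
From the singleton clause (q_32), q_32 = true.
From the singleton clause (!q_12), q_12 = false.
From the singleton clause (!q_42), q_42 = false.
From the singleton clause (q_43), q_43 = true.
That conflicts with the unit clause (!q_43).
Either choice for q_22 ends in contradiction.
Either choice for q_11 ends in contradiction.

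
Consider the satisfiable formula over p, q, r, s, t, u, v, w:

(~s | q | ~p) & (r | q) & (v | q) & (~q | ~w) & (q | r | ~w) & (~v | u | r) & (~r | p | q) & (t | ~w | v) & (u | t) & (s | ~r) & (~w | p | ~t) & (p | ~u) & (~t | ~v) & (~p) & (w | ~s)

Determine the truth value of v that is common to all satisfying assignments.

Suppose v = 1.
(~t) alone gives t = 0.
(u) alone gives u = 1.
(p) alone gives p = 1.
That conflicts with the unit clause (~p).
So every satisfying assignment has v = False.

False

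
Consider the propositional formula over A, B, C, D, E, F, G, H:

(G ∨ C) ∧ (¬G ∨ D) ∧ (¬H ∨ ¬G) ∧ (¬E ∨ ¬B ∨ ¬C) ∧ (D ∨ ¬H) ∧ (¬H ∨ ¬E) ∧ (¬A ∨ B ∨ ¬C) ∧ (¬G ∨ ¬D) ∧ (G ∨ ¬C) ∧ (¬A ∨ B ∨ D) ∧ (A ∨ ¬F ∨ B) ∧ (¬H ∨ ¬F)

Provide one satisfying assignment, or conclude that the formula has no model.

Try G = True.
From the singleton clause (D), D = True.
Now (¬D) is unsatisfied and unit — conflict.
That branch fails; take G = False instead.
From the singleton clause (C), C = True.
Now (¬C) is unsatisfied and unit — conflict.
Neither G = True nor G = False works.

UNSATISFIABLE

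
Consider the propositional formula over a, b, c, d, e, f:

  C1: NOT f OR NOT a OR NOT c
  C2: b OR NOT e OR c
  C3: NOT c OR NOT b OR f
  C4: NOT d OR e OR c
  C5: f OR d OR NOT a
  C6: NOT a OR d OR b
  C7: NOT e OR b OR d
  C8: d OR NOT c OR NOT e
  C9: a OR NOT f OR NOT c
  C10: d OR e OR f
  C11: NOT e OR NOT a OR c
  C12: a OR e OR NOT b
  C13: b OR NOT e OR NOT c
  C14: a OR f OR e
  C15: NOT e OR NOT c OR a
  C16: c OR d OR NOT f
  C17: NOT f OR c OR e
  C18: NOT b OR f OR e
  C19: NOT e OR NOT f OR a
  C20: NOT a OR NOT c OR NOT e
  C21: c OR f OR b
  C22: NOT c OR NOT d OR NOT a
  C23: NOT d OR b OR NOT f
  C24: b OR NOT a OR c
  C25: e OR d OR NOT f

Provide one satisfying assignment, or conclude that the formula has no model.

Case f = false:
Case c = false:
(b) alone gives b = true.
(e) alone gives e = true.
(NOT a) alone gives a = false.
All clauses hold; d can take either value.

a=false,  b=true,  c=false,  d=true,  e=true,  f=false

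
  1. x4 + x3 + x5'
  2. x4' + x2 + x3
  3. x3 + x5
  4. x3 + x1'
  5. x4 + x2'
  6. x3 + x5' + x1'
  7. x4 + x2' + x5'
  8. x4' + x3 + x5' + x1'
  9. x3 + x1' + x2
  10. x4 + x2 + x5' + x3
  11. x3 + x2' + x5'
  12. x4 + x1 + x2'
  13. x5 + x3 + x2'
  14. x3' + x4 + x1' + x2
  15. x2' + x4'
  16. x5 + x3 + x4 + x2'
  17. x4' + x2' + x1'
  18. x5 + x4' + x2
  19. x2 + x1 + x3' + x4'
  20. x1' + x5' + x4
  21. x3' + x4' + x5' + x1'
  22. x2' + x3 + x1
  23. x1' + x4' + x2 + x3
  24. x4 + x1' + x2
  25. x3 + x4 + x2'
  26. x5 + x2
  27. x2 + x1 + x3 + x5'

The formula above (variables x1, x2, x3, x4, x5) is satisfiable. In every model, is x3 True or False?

Suppose x3 = 0.
Unit clause (x5) forces x5 = 1.
Unit clause (x4) forces x4 = 1.
Unit clause (x2) forces x2 = 1.
But (x2') is also a unit clause — contradiction.
So every satisfying assignment has x3 = True.

True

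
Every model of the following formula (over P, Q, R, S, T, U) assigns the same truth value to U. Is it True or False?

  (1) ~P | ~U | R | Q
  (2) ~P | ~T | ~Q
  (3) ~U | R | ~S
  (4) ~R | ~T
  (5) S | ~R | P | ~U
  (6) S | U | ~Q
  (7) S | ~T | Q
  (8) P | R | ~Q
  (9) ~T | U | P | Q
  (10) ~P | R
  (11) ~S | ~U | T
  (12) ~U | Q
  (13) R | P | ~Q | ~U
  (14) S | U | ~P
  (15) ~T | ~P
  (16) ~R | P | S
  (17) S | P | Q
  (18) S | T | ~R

Suppose U = 1.
From the singleton clause (Q), Q = 1.
Suppose P = 0.
From the singleton clause (R), R = 1.
From the singleton clause (~T), T = 0.
From the singleton clause (S), S = 1.
But (~S) is also a unit clause — contradiction.
So P must be the other value — set P = 1.
From the singleton clause (~T), T = 0.
From the singleton clause (R), R = 1.
From the singleton clause (~S), S = 0.
But (S) is also a unit clause — contradiction.
Either choice for P ends in contradiction.
So every satisfying assignment has U = False.

False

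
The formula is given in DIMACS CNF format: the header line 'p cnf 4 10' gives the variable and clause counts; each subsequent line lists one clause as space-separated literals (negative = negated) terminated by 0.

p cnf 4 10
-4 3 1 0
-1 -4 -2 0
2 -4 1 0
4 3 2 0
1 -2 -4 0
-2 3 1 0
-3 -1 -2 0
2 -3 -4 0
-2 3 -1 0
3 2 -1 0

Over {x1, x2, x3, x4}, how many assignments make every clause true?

3

There are 2^4 = 16 truth assignments over (x1, x2, x3, x4).
Check each against the 10 clauses (columns in the order x1, x2, x3, x4):
  F F F F  ✗ fails (x4 ∨ x3 ∨ x2)
  F F F T  ✗ fails (¬x4 ∨ x3 ∨ x1)
  F F T F  ✓ satisfies all
  F F T T  ✗ fails (x2 ∨ ¬x4 ∨ x1)
  F T F F  ✗ fails (¬x2 ∨ x3 ∨ x1)
  F T F T  ✗ fails (¬x4 ∨ x3 ∨ x1)
  F T T F  ✓ satisfies all
  F T T T  ✗ fails (x1 ∨ ¬x2 ∨ ¬x4)
  T F F F  ✗ fails (x4 ∨ x3 ∨ x2)
  T F F T  ✗ fails (x3 ∨ x2 ∨ ¬x1)
  T F T F  ✓ satisfies all
  T F T T  ✗ fails (x2 ∨ ¬x3 ∨ ¬x4)
  T T F F  ✗ fails (¬x2 ∨ x3 ∨ ¬x1)
  T T F T  ✗ fails (¬x1 ∨ ¬x4 ∨ ¬x2)
  T T T F  ✗ fails (¬x3 ∨ ¬x1 ∨ ¬x2)
  T T T T  ✗ fails (¬x1 ∨ ¬x4 ∨ ¬x2)
3 of the 16 rows are models.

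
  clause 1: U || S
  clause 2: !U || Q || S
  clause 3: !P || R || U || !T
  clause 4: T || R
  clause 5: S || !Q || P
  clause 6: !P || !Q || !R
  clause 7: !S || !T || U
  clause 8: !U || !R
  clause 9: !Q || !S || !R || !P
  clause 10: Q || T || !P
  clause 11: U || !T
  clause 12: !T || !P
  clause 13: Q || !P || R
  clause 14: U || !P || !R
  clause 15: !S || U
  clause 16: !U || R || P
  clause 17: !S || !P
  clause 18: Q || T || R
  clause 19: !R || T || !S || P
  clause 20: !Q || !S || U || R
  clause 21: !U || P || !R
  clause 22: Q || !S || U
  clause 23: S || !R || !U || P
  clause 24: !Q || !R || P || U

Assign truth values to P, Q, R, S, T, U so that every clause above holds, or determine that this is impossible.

Suppose U = true.
Unit clause (!R) forces R = false.
Unit clause (T) forces T = true.
Unit clause (!P) forces P = false.
That conflicts with the unit clause (P).
So U must be the other value — set U = false.
Unit clause (S) forces S = true.
That conflicts with the unit clause (!S).
Neither U = true nor U = false works.

UNSATISFIABLE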